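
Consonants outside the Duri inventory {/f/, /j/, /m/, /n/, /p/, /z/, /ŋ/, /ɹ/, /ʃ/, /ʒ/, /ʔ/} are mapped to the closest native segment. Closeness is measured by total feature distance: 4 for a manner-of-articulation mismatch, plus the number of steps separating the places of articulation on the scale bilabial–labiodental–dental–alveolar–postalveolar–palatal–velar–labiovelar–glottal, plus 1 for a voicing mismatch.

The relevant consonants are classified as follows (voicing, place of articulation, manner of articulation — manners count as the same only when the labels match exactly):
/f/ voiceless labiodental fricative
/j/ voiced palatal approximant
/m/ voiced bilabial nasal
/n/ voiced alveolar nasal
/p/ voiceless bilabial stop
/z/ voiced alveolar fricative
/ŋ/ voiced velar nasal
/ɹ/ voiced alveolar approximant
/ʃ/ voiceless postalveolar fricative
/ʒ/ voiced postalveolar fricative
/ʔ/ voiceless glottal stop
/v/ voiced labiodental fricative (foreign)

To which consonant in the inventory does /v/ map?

/f/ is closest: same manner (fricative), place distance 0 (labiodental→labiodental), voicing differs (+1); total 1. Next closest is /z/ at distance 2.

f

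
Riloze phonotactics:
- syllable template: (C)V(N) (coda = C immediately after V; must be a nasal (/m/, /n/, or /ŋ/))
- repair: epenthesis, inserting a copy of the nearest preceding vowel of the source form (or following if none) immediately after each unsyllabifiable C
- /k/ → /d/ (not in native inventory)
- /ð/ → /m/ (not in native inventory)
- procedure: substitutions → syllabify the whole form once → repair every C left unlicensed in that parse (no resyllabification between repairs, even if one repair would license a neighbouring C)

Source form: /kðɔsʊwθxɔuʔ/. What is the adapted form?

Substitution: /k/ → /d/, /ð/ → /m/, giving /dmɔsʊwθxɔuʔ/.
The consonants /d/, /w/, /θ/, /ʔ/ cannot be parsed into a legal (C)V(N) syllable (only a nasal (/m/, /n/, or /ŋ/) is licensed in coda position; onsets are limited to one consonant).
Each unlicensed consonant becomes the onset of a new syllable: /d/ → /dɔ/, /w/ → /wʊ/, /θ/ → /θʊ/, /ʔ/ → /ʔu/.

dɔmɔsʊwʊθʊxɔuʔu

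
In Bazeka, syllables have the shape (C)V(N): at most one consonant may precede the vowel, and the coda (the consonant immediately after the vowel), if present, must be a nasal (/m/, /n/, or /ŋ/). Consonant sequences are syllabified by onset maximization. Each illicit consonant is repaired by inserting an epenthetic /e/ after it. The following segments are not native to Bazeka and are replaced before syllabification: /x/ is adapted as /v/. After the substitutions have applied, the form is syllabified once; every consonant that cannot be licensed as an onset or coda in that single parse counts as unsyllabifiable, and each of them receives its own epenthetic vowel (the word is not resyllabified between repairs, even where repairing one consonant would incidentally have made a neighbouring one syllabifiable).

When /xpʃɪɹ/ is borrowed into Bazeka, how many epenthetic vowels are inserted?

After substitution the input is /vpʃɪɹ/.
The unsyllabifiable consonants are /v/, /p/, /ɹ/; each receives one epenthetic vowel.

3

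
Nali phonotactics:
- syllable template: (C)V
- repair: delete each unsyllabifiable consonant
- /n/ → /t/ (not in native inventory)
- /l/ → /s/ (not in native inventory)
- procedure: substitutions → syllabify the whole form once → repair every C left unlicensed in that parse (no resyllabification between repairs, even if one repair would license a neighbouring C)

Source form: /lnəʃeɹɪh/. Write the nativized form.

Substitution: /l/ → /s/, /n/ → /t/, giving /stəʃeɹɪh/.
Syllabifying with onset maximization leaves /s/, /h/ stranded (no codas are permitted; onsets are limited to one consonant).
Each unlicensed consonant is deleted: /s/, /h/.

təʃeɹɪ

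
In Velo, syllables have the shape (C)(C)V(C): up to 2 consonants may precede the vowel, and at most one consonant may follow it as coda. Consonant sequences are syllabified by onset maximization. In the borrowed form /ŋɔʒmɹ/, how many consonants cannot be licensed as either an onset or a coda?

Under (C)(C)V(C), the unsyllabifiable consonants are /m/, /ɹ/ (at most one coda consonant is licensed; onsets may contain at most 2 consonants).

2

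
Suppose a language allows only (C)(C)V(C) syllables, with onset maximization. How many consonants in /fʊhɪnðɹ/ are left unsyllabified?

Under (C)(C)V(C), the unsyllabifiable consonants are /ð/, /ɹ/ (at most one coda consonant is licensed; onsets may contain at most 2 consonants).

2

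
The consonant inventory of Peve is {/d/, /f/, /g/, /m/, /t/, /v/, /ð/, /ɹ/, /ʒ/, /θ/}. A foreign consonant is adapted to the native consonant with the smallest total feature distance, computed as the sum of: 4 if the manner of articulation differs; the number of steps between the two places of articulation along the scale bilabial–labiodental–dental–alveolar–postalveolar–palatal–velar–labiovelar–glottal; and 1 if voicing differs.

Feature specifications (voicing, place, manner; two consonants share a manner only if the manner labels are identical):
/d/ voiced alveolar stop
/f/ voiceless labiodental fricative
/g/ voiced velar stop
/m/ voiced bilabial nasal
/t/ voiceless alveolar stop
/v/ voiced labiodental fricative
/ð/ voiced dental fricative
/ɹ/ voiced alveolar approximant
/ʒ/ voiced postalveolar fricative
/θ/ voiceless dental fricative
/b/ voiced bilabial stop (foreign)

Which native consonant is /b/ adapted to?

d

/d/ is closest: same manner (stop), place distance 3 (bilabial→alveolar), same voicing; total 3. Next closest is /m/ at distance 4.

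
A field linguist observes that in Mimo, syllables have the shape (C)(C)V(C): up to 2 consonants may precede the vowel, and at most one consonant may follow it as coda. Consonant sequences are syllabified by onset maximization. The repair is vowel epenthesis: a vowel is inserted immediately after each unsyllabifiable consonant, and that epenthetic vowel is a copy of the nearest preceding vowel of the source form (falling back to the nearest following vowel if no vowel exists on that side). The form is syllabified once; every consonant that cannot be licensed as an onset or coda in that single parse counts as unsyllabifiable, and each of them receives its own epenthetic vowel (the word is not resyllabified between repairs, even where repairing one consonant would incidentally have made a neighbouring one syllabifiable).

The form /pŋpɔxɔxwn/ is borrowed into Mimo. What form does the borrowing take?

The consonants /p/, /w/, /n/ cannot be parsed into a legal (C)(C)V(C) syllable (at most one coda consonant is licensed; onsets may contain at most 2 consonants).
Inserting the epenthetic vowel yields /p/ → /pɔ/, /w/ → /wɔ/, /n/ → /nɔ/.

pɔŋpɔxɔxwɔnɔ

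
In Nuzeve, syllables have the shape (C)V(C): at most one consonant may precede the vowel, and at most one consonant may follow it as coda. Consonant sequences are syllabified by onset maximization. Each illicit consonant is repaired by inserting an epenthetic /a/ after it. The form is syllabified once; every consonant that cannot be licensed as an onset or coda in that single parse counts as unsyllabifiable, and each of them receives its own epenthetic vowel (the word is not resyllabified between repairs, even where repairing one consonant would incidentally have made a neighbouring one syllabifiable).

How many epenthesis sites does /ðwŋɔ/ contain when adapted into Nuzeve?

The unsyllabifiable consonants are /ð/, /w/; each receives one epenthetic vowel.

2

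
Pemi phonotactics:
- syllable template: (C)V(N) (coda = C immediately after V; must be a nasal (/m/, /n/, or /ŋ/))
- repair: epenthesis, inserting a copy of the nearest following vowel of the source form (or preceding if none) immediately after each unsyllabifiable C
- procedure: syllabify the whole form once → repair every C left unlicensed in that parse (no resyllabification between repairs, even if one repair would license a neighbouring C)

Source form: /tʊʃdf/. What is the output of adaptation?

tʊʃʊdʊfʊ

Syllabifying with onset maximization leaves /ʃ/, /d/, /f/ stranded (only a nasal (/m/, /n/, or /ŋ/) is licensed in coda position; onsets are limited to one consonant).
Each unlicensed consonant becomes the onset of a new syllable: /ʃ/ → /ʃʊ/, /d/ → /dʊ/, /f/ → /fʊ/.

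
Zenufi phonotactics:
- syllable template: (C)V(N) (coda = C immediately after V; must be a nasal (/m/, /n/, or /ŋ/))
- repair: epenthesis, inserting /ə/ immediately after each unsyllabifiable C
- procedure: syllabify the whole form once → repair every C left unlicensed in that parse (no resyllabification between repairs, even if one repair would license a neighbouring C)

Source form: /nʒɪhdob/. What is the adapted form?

The consonants /n/, /h/, /b/ cannot be parsed into a legal (C)V(N) syllable (only a nasal (/m/, /n/, or /ŋ/) is licensed in coda position; onsets are limited to one consonant).
Epenthesis after each stranded consonant: /n/ → /nə/, /h/ → /hə/, /b/ → /bə/.

nəʒɪhədobə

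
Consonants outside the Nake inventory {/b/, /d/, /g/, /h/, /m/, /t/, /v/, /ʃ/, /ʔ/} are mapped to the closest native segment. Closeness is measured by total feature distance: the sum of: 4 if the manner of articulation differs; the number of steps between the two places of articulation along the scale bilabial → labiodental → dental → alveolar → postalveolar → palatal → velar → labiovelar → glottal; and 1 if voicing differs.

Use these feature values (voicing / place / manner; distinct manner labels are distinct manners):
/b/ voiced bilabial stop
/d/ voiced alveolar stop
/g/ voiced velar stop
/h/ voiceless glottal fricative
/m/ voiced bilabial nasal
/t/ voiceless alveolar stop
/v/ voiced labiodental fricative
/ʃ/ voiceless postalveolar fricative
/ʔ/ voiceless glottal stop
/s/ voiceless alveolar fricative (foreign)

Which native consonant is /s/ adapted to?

ʃ

/ʃ/ is closest: same manner (fricative), place distance 1 (alveolar→postalveolar), same voicing; total 1. Next closest is /v/ at distance 3.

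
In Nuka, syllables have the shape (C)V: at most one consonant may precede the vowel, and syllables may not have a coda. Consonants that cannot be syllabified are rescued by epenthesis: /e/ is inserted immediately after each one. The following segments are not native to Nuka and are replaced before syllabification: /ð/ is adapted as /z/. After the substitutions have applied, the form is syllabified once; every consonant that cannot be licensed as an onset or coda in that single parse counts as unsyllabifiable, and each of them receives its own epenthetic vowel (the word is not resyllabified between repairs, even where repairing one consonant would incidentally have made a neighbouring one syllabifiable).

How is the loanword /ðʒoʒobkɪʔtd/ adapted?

Substitution: /ð/ → /z/, giving /zʒoʒobkɪʔtd/.
Under (C)V, the unsyllabifiable consonants are /z/, /b/, /ʔ/, /t/, /d/ (no codas are permitted; onsets are limited to one consonant).
Inserting the epenthetic vowel yields /z/ → /ze/, /b/ → /be/, /ʔ/ → /ʔe/, /t/ → /te/, /d/ → /de/.

zeʒoʒobekɪʔetede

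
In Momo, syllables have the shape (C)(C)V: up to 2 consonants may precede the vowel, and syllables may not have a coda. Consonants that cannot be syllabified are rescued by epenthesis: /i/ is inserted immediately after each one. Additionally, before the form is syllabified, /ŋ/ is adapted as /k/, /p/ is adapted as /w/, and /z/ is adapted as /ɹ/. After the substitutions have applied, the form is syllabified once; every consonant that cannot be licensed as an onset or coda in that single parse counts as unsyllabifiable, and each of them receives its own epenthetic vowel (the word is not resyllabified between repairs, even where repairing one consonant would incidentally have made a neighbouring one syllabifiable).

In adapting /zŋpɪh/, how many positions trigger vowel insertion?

After substitution the input is /ɹkwɪh/.
The unsyllabifiable consonants are /ɹ/, /h/; each receives one epenthetic vowel.

2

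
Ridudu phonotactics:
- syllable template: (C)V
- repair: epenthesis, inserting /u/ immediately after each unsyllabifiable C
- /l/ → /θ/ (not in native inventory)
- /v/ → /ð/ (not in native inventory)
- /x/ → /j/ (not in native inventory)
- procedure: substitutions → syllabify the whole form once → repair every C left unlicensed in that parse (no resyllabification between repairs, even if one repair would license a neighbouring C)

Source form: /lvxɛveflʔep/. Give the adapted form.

θuðujɛðefuθuʔepu

Substitution: /l/ → /θ/, /v/ → /ð/, /x/ → /j/, giving /θðjɛðefθʔep/.
Under (C)V, the unsyllabifiable consonants are /θ/, /ð/, /f/, /θ/, /p/ (no codas are permitted; onsets are limited to one consonant).
Inserting the epenthetic vowel yields /θ/ → /θu/, /ð/ → /ðu/, /f/ → /fu/, /θ/ → /θu/, /p/ → /pu/.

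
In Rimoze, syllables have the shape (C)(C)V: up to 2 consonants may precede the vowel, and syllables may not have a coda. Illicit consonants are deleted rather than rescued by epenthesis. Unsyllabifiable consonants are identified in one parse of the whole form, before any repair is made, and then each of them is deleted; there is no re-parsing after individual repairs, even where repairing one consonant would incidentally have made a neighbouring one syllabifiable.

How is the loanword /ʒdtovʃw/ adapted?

Under (C)(C)V, the unsyllabifiable consonants are /ʒ/, /v/, /ʃ/, /w/ (no codas are permitted; onsets may contain at most 2 consonants).
Deletion applies to /ʒ/, /v/, /ʃ/, /w/.

dto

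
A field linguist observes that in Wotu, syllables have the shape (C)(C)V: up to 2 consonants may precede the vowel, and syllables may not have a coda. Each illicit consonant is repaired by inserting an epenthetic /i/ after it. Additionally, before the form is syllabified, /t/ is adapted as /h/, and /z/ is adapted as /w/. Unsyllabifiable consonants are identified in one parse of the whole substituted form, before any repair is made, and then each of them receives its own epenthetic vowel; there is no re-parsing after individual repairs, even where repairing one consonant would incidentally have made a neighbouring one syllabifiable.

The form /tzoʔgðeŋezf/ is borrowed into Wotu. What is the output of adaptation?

Substitution: /t/ → /h/, /z/ → /w/, giving /hwoʔgðeŋewf/.
The consonants /ʔ/, /w/, /f/ cannot be parsed into a legal (C)(C)V syllable (no codas are permitted; onsets may contain at most 2 consonants).
Epenthesis after each stranded consonant: /ʔ/ → /ʔi/, /w/ → /wi/, /f/ → /fi/.

hwoʔigðeŋewifi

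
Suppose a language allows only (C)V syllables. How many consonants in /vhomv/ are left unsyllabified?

3

The consonants /v/, /m/, /v/ cannot be parsed into a legal (C)V syllable (no codas are permitted; onsets are limited to one consonant).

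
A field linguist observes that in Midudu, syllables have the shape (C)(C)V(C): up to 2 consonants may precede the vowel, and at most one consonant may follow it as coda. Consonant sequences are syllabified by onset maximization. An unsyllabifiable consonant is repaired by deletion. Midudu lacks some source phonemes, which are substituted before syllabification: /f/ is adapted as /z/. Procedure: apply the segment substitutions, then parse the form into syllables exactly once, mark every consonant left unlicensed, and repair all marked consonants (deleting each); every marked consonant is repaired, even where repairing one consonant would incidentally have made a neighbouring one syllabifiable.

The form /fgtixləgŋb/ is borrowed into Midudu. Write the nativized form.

Substitution: /f/ → /z/, giving /zgtixləgŋb/.
Syllabifying with onset maximization leaves /z/, /ŋ/, /b/ stranded (at most one coda consonant is licensed; onsets may contain at most 2 consonants).
Each unlicensed consonant is deleted: /z/, /ŋ/, /b/.

gtixləg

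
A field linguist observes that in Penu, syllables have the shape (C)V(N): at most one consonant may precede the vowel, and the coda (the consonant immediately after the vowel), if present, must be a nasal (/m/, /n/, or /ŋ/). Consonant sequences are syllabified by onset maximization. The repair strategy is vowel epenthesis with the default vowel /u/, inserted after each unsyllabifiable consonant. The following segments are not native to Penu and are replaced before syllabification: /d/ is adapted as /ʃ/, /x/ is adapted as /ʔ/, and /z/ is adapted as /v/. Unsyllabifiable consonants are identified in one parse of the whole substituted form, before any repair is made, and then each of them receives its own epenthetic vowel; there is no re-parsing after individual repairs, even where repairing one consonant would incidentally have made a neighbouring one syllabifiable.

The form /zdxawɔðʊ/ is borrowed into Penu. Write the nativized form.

vuʃuʔawɔðʊ

Substitution: /z/ → /v/, /d/ → /ʃ/, /x/ → /ʔ/, giving /vʃʔawɔðʊ/.
Syllabifying with onset maximization leaves /v/, /ʃ/ stranded (only a nasal (/m/, /n/, or /ŋ/) is licensed in coda position; onsets are limited to one consonant).
Each unlicensed consonant becomes the onset of a new syllable: /v/ → /vu/, /ʃ/ → /ʃu/.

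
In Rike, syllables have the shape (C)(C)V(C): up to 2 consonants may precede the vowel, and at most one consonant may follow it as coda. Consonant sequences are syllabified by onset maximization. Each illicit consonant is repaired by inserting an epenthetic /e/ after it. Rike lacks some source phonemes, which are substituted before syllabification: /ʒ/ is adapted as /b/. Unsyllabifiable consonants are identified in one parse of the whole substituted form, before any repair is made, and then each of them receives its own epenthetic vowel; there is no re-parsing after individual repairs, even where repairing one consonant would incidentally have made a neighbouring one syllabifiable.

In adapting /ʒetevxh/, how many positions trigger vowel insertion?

After substitution the input is /betevxh/.
The unsyllabifiable consonants are /x/, /h/; each receives one epenthetic vowel.

2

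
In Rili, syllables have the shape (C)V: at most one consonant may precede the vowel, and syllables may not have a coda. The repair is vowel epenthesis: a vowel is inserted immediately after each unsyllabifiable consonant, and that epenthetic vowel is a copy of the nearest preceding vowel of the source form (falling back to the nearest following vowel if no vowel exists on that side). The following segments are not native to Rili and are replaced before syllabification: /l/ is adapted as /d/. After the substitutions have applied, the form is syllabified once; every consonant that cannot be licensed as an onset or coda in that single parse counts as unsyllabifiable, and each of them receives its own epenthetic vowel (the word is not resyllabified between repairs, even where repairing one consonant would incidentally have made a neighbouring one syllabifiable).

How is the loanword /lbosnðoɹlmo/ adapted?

dobosonoðoɹodomo

Substitution: /l/ → /d/, giving /dbosnðoɹdmo/.
The consonants /d/, /s/, /n/, /ɹ/, /d/ cannot be parsed into a legal (C)V syllable (no codas are permitted; onsets are limited to one consonant).
Epenthesis after each stranded consonant: /d/ → /do/, /s/ → /so/, /n/ → /no/, /ɹ/ → /ɹo/, /d/ → /do/.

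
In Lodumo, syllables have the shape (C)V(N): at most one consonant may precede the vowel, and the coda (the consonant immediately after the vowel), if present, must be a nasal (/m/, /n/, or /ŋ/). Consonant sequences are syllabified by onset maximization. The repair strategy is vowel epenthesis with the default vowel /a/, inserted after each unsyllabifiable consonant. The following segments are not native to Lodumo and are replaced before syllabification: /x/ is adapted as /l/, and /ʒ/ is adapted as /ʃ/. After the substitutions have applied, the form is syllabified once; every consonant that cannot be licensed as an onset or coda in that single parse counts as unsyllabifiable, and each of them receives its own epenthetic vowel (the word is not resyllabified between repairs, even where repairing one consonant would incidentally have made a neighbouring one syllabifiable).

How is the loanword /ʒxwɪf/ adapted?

ʃalawɪfa

Substitution: /ʒ/ → /ʃ/, /x/ → /l/, giving /ʃlwɪf/.
Syllabifying with onset maximization leaves /ʃ/, /l/, /f/ stranded (only a nasal (/m/, /n/, or /ŋ/) is licensed in coda position; onsets are limited to one consonant).
Inserting the epenthetic vowel yields /ʃ/ → /ʃa/, /l/ → /la/, /f/ → /fa/.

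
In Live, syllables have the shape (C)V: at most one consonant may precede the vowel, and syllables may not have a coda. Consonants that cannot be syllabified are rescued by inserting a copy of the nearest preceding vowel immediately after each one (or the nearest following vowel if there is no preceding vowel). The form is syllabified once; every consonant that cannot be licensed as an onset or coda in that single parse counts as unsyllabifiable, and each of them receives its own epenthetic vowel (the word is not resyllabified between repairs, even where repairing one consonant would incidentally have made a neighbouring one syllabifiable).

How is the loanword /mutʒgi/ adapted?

mutuʒugi

The consonants /t/, /ʒ/ cannot be parsed into a legal (C)V syllable (no codas are permitted; onsets are limited to one consonant).
Inserting the epenthetic vowel yields /t/ → /tu/, /ʒ/ → /ʒu/.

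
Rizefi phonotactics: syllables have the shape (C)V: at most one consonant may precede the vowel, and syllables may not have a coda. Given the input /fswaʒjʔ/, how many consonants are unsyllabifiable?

Syllabifying with onset maximization leaves /f/, /s/, /ʒ/, /j/, /ʔ/ stranded (no codas are permitted; onsets are limited to one consonant).

5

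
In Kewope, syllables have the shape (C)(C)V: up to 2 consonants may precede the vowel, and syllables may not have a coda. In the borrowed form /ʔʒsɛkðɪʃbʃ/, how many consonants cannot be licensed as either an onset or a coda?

4

Under (C)(C)V, the unsyllabifiable consonants are /ʔ/, /ʃ/, /b/, /ʃ/ (no codas are permitted; onsets may contain at most 2 consonants).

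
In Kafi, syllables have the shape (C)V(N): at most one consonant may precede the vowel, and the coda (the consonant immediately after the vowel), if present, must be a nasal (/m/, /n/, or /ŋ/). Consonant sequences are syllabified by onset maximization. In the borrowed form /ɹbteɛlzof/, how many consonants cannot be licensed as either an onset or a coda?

4

Under (C)V(N), the unsyllabifiable consonants are /ɹ/, /b/, /l/, /f/ (only a nasal (/m/, /n/, or /ŋ/) is licensed in coda position; onsets are limited to one consonant).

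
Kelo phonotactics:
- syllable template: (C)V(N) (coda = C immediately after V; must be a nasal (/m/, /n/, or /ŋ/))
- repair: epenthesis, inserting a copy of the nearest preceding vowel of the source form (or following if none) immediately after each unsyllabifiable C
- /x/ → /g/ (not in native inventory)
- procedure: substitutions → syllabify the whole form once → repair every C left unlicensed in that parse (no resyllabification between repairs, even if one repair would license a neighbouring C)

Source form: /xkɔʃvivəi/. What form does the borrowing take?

Substitution: /x/ → /g/, giving /gkɔʃvivəi/.
Syllabifying with onset maximization leaves /g/, /ʃ/ stranded (only a nasal (/m/, /n/, or /ŋ/) is licensed in coda position; onsets are limited to one consonant).
Each unlicensed consonant becomes the onset of a new syllable: /g/ → /gɔ/, /ʃ/ → /ʃɔ/.

gɔkɔʃɔvivəi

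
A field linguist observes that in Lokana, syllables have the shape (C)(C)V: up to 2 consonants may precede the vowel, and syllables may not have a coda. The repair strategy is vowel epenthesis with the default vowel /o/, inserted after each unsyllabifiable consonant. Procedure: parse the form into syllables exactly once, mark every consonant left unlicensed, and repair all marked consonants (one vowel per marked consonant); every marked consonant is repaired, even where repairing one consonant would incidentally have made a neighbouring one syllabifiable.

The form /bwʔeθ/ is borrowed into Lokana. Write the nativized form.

bowʔeθo

Under (C)(C)V, the unsyllabifiable consonants are /b/, /θ/ (no codas are permitted; onsets may contain at most 2 consonants).
Each unlicensed consonant becomes the onset of a new syllable: /b/ → /bo/, /θ/ → /θo/.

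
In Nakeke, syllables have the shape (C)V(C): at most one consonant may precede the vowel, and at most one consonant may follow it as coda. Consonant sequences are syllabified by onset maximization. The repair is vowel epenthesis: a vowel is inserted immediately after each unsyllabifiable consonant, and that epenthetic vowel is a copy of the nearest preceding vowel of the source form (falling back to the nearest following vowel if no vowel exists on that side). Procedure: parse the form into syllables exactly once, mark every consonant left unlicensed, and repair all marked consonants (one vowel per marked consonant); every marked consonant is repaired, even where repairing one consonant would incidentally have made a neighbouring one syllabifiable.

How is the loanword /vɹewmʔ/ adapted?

veɹewmeʔe

Syllabifying with onset maximization leaves /v/, /m/, /ʔ/ stranded (at most one coda consonant is licensed; onsets are limited to one consonant).
Inserting the epenthetic vowel yields /v/ → /ve/, /m/ → /me/, /ʔ/ → /ʔe/.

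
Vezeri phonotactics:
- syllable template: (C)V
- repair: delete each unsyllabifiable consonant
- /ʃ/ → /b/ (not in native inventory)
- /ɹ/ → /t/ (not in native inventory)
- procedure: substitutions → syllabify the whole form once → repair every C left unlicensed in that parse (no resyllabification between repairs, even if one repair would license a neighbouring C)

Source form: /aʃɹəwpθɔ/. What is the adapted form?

Substitution: /ʃ/ → /b/, /ɹ/ → /t/, giving /abtəwpθɔ/.
Syllabifying with onset maximization leaves /b/, /w/, /p/ stranded (no codas are permitted; onsets are limited to one consonant).
Deletion applies to /b/, /w/, /p/.

atəθɔ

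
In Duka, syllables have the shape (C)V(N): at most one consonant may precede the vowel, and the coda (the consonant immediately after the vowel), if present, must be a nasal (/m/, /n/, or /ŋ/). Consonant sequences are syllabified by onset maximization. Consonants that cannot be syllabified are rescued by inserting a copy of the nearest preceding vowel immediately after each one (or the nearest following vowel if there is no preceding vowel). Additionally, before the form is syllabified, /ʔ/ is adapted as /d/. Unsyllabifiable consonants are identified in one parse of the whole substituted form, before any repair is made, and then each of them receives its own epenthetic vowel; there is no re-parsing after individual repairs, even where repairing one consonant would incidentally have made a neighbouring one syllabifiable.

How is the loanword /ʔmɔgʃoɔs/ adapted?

Substitution: /ʔ/ → /d/, giving /dmɔgʃoɔs/.
Under (C)V(N), the unsyllabifiable consonants are /d/, /g/, /s/ (only a nasal (/m/, /n/, or /ŋ/) is licensed in coda position; onsets are limited to one consonant).
Inserting the epenthetic vowel yields /d/ → /dɔ/, /g/ → /gɔ/, /s/ → /sɔ/.

dɔmɔgɔʃoɔsɔ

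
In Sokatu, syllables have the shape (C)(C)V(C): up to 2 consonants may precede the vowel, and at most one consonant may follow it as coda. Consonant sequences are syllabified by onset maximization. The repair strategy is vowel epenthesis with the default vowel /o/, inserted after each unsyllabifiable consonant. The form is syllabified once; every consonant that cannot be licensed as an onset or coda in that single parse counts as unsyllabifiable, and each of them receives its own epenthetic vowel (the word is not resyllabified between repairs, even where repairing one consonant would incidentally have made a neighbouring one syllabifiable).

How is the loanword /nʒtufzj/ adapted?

Under (C)(C)V(C), the unsyllabifiable consonants are /n/, /z/, /j/ (at most one coda consonant is licensed; onsets may contain at most 2 consonants).
Each unlicensed consonant becomes the onset of a new syllable: /n/ → /no/, /z/ → /zo/, /j/ → /jo/.

noʒtufzojo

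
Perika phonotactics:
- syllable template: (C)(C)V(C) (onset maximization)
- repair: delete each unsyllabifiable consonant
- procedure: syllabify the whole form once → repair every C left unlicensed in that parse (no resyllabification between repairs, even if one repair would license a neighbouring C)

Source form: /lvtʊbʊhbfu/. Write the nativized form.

Under (C)(C)V(C), the unsyllabifiable consonants are /l/ (at most one coda consonant is licensed; onsets may contain at most 2 consonants).
Each unlicensed consonant is deleted: /l/.

vtʊbʊhbfu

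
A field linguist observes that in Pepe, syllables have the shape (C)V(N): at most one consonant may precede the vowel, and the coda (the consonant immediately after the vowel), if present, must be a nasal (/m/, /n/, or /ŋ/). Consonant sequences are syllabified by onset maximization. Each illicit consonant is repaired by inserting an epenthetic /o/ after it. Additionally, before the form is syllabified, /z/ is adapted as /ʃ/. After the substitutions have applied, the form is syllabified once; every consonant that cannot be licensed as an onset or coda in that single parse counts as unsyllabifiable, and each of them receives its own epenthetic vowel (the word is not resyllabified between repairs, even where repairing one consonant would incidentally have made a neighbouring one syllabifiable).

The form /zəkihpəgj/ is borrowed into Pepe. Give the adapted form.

ʃəkihopəgojo

Substitution: /z/ → /ʃ/, giving /ʃəkihpəgj/.
Under (C)V(N), the unsyllabifiable consonants are /h/, /g/, /j/ (only a nasal (/m/, /n/, or /ŋ/) is licensed in coda position; onsets are limited to one consonant).
Each unlicensed consonant becomes the onset of a new syllable: /h/ → /ho/, /g/ → /go/, /j/ → /jo/.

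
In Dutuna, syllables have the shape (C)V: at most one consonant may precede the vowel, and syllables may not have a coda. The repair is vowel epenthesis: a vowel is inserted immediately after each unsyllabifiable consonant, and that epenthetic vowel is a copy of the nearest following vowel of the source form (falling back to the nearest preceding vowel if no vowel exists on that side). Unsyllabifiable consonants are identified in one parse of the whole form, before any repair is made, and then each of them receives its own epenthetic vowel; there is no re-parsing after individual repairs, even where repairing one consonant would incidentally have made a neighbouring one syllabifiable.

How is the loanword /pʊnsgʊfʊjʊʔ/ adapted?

pʊnʊsʊgʊfʊjʊʔʊ

Syllabifying with onset maximization leaves /n/, /s/, /ʔ/ stranded (no codas are permitted; onsets are limited to one consonant).
Inserting the epenthetic vowel yields /n/ → /nʊ/, /s/ → /sʊ/, /ʔ/ → /ʔʊ/.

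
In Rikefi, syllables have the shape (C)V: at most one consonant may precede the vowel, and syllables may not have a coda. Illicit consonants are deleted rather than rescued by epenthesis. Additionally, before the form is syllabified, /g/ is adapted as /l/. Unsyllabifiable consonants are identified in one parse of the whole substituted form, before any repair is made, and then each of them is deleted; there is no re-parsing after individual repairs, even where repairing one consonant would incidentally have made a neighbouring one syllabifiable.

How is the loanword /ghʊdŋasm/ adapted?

Substitution: /g/ → /l/, giving /lhʊdŋasm/.
Syllabifying with onset maximization leaves /l/, /d/, /s/, /m/ stranded (no codas are permitted; onsets are limited to one consonant).
Deletion applies to /l/, /d/, /s/, /m/.

hʊŋa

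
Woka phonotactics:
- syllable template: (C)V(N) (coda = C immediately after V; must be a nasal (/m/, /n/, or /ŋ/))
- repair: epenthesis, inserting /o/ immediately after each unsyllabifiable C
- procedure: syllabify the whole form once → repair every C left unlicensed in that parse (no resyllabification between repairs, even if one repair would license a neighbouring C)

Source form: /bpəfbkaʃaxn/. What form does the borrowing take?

Syllabifying with onset maximization leaves /b/, /f/, /b/, /x/, /n/ stranded (only a nasal (/m/, /n/, or /ŋ/) is licensed in coda position; onsets are limited to one consonant).
Epenthesis after each stranded consonant: /b/ → /bo/, /f/ → /fo/, /b/ → /bo/, /x/ → /xo/, /n/ → /no/.

bopəfobokaʃaxono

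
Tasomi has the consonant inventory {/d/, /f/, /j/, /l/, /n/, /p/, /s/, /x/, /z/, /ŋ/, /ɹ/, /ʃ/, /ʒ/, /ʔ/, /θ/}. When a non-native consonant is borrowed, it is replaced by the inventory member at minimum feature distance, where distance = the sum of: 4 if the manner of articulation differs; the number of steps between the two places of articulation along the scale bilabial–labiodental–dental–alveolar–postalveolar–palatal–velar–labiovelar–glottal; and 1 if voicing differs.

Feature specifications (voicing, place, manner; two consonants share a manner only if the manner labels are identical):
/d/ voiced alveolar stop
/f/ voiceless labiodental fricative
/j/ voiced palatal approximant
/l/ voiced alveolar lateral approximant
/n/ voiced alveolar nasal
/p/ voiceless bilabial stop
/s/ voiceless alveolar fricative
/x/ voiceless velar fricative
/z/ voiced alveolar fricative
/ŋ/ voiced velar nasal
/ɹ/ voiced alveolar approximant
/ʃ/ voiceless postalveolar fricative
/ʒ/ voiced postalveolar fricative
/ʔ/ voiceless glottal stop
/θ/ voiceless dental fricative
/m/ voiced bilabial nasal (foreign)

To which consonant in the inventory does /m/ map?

n

/n/ is closest: same manner (nasal), place distance 3 (bilabial→alveolar), same voicing; total 3. Next closest is /p/ at distance 5.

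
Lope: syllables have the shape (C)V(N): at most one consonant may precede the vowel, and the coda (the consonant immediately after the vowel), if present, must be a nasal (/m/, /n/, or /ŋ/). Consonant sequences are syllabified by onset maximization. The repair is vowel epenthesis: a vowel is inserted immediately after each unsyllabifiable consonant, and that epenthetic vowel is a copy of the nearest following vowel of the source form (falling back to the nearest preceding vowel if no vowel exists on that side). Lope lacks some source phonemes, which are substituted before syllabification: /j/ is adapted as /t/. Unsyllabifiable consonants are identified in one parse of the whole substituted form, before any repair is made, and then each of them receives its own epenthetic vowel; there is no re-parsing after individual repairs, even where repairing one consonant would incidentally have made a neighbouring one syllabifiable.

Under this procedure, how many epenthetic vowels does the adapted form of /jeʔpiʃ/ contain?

2

After substitution the input is /teʔpiʃ/.
The unsyllabifiable consonants are /ʔ/, /ʃ/; each receives one epenthetic vowel.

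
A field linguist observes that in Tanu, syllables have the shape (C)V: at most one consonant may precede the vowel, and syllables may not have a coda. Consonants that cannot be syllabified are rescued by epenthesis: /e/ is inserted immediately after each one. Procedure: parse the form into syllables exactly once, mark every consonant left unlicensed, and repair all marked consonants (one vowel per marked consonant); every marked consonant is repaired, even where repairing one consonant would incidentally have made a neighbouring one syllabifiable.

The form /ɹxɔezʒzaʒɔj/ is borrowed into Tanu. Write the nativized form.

ɹexɔezeʒezaʒɔje

Under (C)V, the unsyllabifiable consonants are /ɹ/, /z/, /ʒ/, /j/ (no codas are permitted; onsets are limited to one consonant).
Inserting the epenthetic vowel yields /ɹ/ → /ɹe/, /z/ → /ze/, /ʒ/ → /ʒe/, /j/ → /je/.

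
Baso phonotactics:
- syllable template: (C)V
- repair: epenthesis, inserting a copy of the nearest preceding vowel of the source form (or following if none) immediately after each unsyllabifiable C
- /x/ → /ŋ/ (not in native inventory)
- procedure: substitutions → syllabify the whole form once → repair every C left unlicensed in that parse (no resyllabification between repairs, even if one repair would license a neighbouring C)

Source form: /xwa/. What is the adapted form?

Substitution: /x/ → /ŋ/, giving /ŋwa/.
The consonants /ŋ/ cannot be parsed into a legal (C)V syllable (no codas are permitted; onsets are limited to one consonant).
Epenthesis after each stranded consonant: /ŋ/ → /ŋa/.

ŋawa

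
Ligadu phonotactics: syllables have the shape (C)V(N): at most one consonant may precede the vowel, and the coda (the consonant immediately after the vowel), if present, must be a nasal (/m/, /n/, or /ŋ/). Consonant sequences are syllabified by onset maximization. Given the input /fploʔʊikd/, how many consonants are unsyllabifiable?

4

Under (C)V(N), the unsyllabifiable consonants are /f/, /p/, /k/, /d/ (only a nasal (/m/, /n/, or /ŋ/) is licensed in coda position; onsets are limited to one consonant).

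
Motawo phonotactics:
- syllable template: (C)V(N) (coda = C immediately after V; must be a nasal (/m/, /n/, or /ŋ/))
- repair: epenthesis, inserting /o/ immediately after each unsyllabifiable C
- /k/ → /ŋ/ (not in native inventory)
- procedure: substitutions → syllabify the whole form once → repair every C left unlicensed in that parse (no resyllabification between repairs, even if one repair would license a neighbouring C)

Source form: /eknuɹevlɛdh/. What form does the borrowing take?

eŋnuɹevolɛdoho

Substitution: /k/ → /ŋ/, giving /eŋnuɹevlɛdh/.
Under (C)V(N), the unsyllabifiable consonants are /v/, /d/, /h/ (only a nasal (/m/, /n/, or /ŋ/) is licensed in coda position; onsets are limited to one consonant).
Inserting the epenthetic vowel yields /v/ → /vo/, /d/ → /do/, /h/ → /ho/.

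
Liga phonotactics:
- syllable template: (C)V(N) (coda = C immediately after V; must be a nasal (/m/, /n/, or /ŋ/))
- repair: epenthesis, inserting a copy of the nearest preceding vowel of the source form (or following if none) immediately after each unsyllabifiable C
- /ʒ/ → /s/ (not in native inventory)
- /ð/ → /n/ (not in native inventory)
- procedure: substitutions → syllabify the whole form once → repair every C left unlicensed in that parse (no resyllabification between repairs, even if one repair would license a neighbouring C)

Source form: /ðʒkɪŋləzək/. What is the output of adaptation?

Substitution: /ð/ → /n/, /ʒ/ → /s/, giving /nskɪŋləzək/.
The consonants /n/, /s/, /k/ cannot be parsed into a legal (C)V(N) syllable (only a nasal (/m/, /n/, or /ŋ/) is licensed in coda position; onsets are limited to one consonant).
Inserting the epenthetic vowel yields /n/ → /nɪ/, /s/ → /sɪ/, /k/ → /kə/.

nɪsɪkɪŋləzəkə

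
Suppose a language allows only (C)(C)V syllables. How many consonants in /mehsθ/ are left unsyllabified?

Under (C)(C)V, the unsyllabifiable consonants are /h/, /s/, /θ/ (no codas are permitted; onsets may contain at most 2 consonants).

3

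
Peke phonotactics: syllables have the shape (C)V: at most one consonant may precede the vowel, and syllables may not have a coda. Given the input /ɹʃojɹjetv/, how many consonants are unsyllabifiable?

The consonants /ɹ/, /j/, /ɹ/, /t/, /v/ cannot be parsed into a legal (C)V syllable (no codas are permitted; onsets are limited to one consonant).

5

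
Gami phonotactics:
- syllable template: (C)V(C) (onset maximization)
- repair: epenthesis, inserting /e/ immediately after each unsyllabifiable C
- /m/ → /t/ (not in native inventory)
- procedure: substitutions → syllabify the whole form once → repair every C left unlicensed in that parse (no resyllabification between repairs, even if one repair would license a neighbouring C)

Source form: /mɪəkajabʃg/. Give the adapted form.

tɪəkajabʃege

Substitution: /m/ → /t/, giving /tɪəkajabʃg/.
The consonants /ʃ/, /g/ cannot be parsed into a legal (C)V(C) syllable (at most one coda consonant is licensed; onsets are limited to one consonant).
Each unlicensed consonant becomes the onset of a new syllable: /ʃ/ → /ʃe/, /g/ → /ge/.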